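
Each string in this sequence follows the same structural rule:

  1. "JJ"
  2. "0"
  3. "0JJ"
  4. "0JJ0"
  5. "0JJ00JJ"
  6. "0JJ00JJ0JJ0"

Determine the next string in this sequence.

0JJ00JJ0JJ00JJ00JJ

From term 3 onward, concatenate the last term with the second-to-last: 0·JJ = 0JJ, 0JJ·0 = 0JJ0, …
Continuing: 0JJ00JJ0JJ0 · 0JJ00JJ gives term 7.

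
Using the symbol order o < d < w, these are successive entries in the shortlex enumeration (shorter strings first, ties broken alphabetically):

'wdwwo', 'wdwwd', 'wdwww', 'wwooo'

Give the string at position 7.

Stepping forward 3 times from wwooo: wwooo → wwood → wwoow, then the target.

wwodo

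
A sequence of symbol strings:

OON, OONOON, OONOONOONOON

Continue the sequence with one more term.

Every step duplicates the string.
One more doubling of OONOONOONOON gives the answer.

OONOONOONOONOONOONOONOON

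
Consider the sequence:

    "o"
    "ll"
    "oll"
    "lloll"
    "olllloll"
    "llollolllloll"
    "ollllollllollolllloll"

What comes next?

From term 3 onward, concatenate the second-to-last term with the last: o·ll = oll, ll·oll = lloll, …
The next term joins llollolllloll and ollllollllollolllloll.

llollollllollollllollllollolllloll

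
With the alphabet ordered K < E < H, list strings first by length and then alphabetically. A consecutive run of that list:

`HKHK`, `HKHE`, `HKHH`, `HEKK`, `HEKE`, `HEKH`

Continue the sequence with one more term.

HEEK

Find the rightmost character of HEKH below H, bump it to the next letter, and reset everything to its right to K.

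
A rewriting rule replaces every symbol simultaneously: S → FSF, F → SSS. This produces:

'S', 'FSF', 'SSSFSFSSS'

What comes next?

FSFFSFFSFSSSFSFSSSFSFFSFFSF

Apply φ to SSSFSFSSS symbol by symbol: S→FSF, S→FSF, S→FSF, F→SSS, S→FSF, F→SSS, S→FSF, S→FSF, S→FSF; joined: FSF FSF FSF SSS FSF SSS FSF FSF FSF.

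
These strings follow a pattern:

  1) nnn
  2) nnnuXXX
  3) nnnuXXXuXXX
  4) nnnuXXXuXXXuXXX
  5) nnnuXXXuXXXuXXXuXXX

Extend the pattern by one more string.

The strings grow by a fixed suffix uXXX each time.
So the next term is nnnuXXXuXXXuXXXuXXX·uXXX.

nnnuXXXuXXXuXXXuXXXuXXX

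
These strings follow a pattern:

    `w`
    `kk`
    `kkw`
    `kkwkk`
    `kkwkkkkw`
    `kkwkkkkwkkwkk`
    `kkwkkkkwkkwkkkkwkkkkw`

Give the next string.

kkwkkkkwkkwkkkkwkkkkwkkwkkkkwkkwkk

This is a Fibonacci-style word recurrence s(k) = s(k−1)·s(k−2): e.g. kk·w = kkw.
The next term joins kkwkkkkwkkwkkkkwkkkkw and kkwkkkkwkkwkk.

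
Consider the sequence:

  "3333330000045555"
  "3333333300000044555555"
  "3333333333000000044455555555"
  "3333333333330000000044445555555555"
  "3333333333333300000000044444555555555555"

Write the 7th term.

Term n consists of 2n 3's, followed by n+2 0's, followed by n-2 4's, followed by 2n-2 5's, where the shown terms are n = 3, 4, 5, 6, 7.
For term 7, n = 9, so the run lengths are 18, 11, 7, 16.

3333333333333333330000000000044444445555555555555555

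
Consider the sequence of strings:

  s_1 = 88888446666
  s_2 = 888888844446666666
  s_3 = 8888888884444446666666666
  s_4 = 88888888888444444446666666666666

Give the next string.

The n-th term is 2n+3 8's then 2n 4's then 3n+1 6's (n = 1, 2, …).
At n = 5 the blocks have lengths 13, 10, 16.

888888888888844444444446666666666666666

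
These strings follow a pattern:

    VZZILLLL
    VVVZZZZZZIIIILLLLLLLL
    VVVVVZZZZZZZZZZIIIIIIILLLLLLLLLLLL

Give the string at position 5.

Reading off run lengths: V runs 1, 3, 5; Z runs 2, 6, 10; I runs 1, 4, 7; L runs 4, 8, 12 — each is linear in n (n = 1, 2, …).
For term 5, n = 5, so the run lengths are 9, 18, 13, 20.

VVVVVVVVVZZZZZZZZZZZZZZZZZZIIIIIIIIIIIIILLLLLLLLLLLLLLLLLLLL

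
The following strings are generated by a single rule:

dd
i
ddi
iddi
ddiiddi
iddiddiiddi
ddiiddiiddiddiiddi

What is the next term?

Each term (from the third on) is the two preceding terms concatenated in order: term 3 = dd·i = ddi.
Continuing: iddiddiiddi · ddiiddiiddiddiiddi gives term 8.

iddiddiiddiddiiddiiddiddiiddi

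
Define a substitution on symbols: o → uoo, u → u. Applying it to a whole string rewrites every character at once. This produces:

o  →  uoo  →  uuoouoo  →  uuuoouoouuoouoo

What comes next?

Applying the rule to each of the 15 symbols of uuuoouoouuoouoo gives the pieces u u u uoo uoo u uoo uoo u u uoo uoo u uoo uoo, which concatenate to the answer.

uuuuoouoouuoouoouuuoouoouuoouoo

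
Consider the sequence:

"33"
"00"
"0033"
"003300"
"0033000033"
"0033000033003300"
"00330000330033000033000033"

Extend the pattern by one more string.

003300003300330000330000330033000033003300

This is a Fibonacci-style word recurrence s(k) = s(k−1)·s(k−2): e.g. 00·33 = 0033.
So term 8 is 00330000330033000033000033·0033000033003300.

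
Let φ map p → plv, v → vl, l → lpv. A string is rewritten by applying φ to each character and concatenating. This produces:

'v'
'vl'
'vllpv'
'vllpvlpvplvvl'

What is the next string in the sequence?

vllpvlpvplvvllpvplvvlplvlpvvlvllpv

Applying the rule to each of the 13 symbols of vllpvlpvplvvl gives the pieces vl lpv lpv plv vl lpv plv vl plv lpv vl vl lpv, which concatenate to the answer.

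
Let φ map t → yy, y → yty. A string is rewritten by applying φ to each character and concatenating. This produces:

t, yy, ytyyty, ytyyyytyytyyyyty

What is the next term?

Replace each of the 16 characters of ytyyyytyytyyyyty in place — yty yy yty yty yty yty yy yty yty yy yty yty yty yty yy yty — and concatenate.

ytyyyytyytyytyytyyyytyytyyyytyytyytyytyyyyty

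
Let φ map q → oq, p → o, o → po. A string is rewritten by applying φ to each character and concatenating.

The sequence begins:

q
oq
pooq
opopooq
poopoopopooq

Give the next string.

opopoopopoopoopopooq

Apply φ to poopoopopooq symbol by symbol: p→o, o→po, o→po, p→o, o→po, o→po, p→o, o→po, p→o, o→po, o→po, q→oq; joined: o po po o po po o po o po po oq.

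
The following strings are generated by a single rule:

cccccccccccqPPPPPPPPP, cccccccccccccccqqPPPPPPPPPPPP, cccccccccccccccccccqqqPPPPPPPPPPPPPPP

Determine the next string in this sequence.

Term n consists of 4n+3 c's, followed by n-1 q's, followed by 3n+3 P's, where the shown terms are n = 2, 3, 4.
At n = 5 the blocks have lengths 23, 4, 18.

cccccccccccccccccccccccqqqqPPPPPPPPPPPPPPPPPP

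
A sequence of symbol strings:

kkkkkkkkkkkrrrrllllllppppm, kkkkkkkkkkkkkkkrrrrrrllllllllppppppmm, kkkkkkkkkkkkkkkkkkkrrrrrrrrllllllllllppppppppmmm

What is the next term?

Each string has the form k^{4n-1} r^{2n-2} l^{2n} p^{2n-2} m^{n-2}, where the shown terms are n = 3, 4, 5.
For the next term, n = 6, so the run lengths are 23, 10, 12, 10, 4.

kkkkkkkkkkkkkkkkkkkkkkkrrrrrrrrrrllllllllllllppppppppppmmmm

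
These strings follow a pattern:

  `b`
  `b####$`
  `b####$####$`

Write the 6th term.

Each term is the previous one with ####$ appended.
From b####$####$, 3 further steps: b####$####$ → b####$####$####$ → b####$####$####$####$ → (answer).

b####$####$####$####$####$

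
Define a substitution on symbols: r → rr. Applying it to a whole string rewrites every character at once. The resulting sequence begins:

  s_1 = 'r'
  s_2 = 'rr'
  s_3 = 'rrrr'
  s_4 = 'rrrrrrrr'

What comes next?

Rewriting each symbol of rrrrrrrr: r→rr, r→rr, r→rr, r→rr, r→rr, r→rr, r→rr, r→rr, which concatenates to rr rr rr rr rr rr rr rr.

rrrrrrrrrrrrrrrr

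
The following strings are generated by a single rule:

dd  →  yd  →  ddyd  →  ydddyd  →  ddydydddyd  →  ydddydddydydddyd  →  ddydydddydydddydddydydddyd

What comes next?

This is a Fibonacci-style word recurrence s(k) = s(k−2)·s(k−1): e.g. dd·yd = ddyd.
So term 8 is ydddydddydydddyd·ddydydddydydddydddydydddyd.

ydddydddydydddydddydydddydydddydddydydddyd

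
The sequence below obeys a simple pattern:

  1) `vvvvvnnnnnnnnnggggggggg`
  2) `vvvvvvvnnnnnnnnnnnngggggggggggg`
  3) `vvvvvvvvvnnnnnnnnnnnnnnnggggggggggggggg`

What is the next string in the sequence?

vvvvvvvvvvvnnnnnnnnnnnnnnnnnngggggggggggggggggg

Each string has the form v^{2n+1} n^{3n+3} g^{3n+3}, where the shown terms are n = 2, 3, 4.
For the next term, n = 5, so the run lengths are 11, 18, 18.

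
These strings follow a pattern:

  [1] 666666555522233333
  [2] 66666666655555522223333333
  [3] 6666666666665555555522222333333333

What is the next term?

666666666666666555555555522222233333333333

Reading off run lengths: 6 runs 6, 9, 12; 5 runs 4, 6, 8; 2 runs 3, 4, 5; 3 runs 5, 7, 9 — each is linear in n, where the shown terms are n = 2, 3, 4.
At n = 5 the blocks have lengths 15, 10, 6, 11.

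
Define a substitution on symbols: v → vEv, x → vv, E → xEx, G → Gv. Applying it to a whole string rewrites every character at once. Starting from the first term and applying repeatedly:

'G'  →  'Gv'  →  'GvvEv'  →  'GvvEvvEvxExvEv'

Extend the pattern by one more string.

φ(GvvEvvEvxExvEv) expands symbol-by-symbol to Gv vEv vEv xEx vEv vEv xEx vEv vv xEx vv vEv xEx vEv; joining the 14 pieces gives the next term.

GvvEvvEvxExvEvvEvxExvEvvvxExvvvEvxExvEv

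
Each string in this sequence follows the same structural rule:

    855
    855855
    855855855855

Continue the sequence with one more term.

855855855855855855855855

Every step duplicates the string.
One more doubling of 855855855855 gives the answer.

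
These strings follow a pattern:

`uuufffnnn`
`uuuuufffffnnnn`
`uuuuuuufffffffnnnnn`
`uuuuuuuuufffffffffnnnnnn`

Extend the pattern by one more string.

uuuuuuuuuuufffffffffffnnnnnnn

Reading off run lengths: u runs 3, 5, 7, 9; f runs 3, 5, 7, 9; n runs 3, 4, 5, 6 — each is linear in n, where the shown terms are n = 2, 3, 4, 5.
For the next term, n = 6, so the run lengths are 11, 11, 7.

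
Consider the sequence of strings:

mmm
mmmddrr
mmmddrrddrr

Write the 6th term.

Every step adds ddrr to the end: s(k+1) = s(k)·ddrr.
From mmmddrrddrr, 3 further steps: mmmddrrddrr → mmmddrrddrrddrr → mmmddrrddrrddrrddrr → (answer).

mmmddrrddrrddrrddrrddrr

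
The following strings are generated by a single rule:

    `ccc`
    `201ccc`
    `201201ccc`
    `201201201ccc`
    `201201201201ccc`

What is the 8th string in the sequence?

The strings grow by a fixed prefix 201 each time.
From 201201201201ccc, 3 further steps: 201201201201ccc → 201201201201201ccc → 201201201201201201ccc → (answer).

201201201201201201201ccc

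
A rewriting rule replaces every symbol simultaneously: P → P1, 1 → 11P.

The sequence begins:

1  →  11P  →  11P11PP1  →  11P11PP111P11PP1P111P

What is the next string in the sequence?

Rewriting the 21 symbols of 11P11PP111P11PP1P111P one by one yields 11P 11P P1 11P 11P P1 P1 11P 11P 11P P1 11P 11P P1 P1 11P P1 11P 11P 11P P1; concatenated:

11P11PP111P11PP1P111P11P11PP111P11PP1P111PP111P11P11PP1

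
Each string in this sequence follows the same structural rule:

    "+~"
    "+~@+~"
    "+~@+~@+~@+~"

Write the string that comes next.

Every step duplicates the string with '@' between the halves.
Doubling +~@+~@+~@+~ with '@' between the halves:

+~@+~@+~@+~@+~@+~@+~@+~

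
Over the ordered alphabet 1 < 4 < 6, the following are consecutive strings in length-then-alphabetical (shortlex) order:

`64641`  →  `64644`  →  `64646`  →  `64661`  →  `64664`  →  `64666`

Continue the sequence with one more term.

66111

The successor of 64666 increments the rightmost position that isn't already 6 and resets every position after it to 1.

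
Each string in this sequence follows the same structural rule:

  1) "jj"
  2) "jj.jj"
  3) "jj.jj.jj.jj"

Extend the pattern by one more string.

Every step duplicates the string with '.' between the halves.
Doubling jj.jj.jj.jj with '.' between the halves:

jj.jj.jj.jj.jj.jj.jj.jj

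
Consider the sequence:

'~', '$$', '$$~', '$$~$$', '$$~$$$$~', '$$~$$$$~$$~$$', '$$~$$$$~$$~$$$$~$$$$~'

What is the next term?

This is a Fibonacci-style word recurrence s(k) = s(k−1)·s(k−2): e.g. $$·~ = $$~.
Continuing: $$~$$$$~$$~$$$$~$$$$~ · $$~$$$$~$$~$$ gives term 8.

$$~$$$$~$$~$$$$~$$$$~$$~$$$$~$$~$$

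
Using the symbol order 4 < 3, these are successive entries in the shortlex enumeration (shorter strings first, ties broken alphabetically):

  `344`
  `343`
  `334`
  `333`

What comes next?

333 is the last string of length 3, so the next is the first of length 4: 4 repeated 4 times.

4444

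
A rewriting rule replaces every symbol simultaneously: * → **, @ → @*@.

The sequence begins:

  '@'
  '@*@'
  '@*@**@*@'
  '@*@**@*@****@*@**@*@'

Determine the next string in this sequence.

Applying the rule to each of the 20 symbols of @*@**@*@****@*@**@*@ gives the pieces @*@ ** @*@ ** ** @*@ ** @*@ ** ** ** ** @*@ ** @*@ ** ** @*@ ** @*@, which concatenate to the answer.

@*@**@*@****@*@**@*@********@*@**@*@****@*@**@*@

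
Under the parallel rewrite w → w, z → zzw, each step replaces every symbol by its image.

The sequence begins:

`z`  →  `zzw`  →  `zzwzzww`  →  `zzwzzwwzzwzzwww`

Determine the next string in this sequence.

Rewriting the 15 symbols of zzwzzwwzzwzzwww one by one yields zzw zzw w zzw zzw w w zzw zzw w zzw zzw w w w; concatenated:

zzwzzwwzzwzzwwwzzwzzwwzzwzzwwww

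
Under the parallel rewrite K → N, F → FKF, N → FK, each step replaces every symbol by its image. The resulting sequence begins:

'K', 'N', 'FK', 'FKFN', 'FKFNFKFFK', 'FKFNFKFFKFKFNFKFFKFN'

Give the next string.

FKFNFKFFKFKFNFKFFKFNFKFNFKFFKFKFNFKFFKFNFKFFK

Applying the rule to each of the 20 symbols of FKFNFKFFKFKFNFKFFKFN gives the pieces FKF N FKF FK FKF N FKF FKF N FKF N FKF FK FKF N FKF FKF N FKF FK, which concatenate to the answer.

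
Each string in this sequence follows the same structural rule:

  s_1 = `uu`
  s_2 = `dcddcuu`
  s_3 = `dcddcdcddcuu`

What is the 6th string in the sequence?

Every step adds dcddc at the front: s(k+1) = dcddc·s(k).
From dcddcdcddcuu, 3 further steps: dcddcdcddcuu → dcddcdcddcdcddcuu → dcddcdcddcdcddcdcddcuu → (answer).

dcddcdcddcdcddcdcddcdcddcuu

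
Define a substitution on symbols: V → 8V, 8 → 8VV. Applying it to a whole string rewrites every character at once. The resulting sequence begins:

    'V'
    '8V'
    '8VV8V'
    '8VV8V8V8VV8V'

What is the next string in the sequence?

8VV8V8V8VV8V8VV8V8VV8V8V8VV8V

Expanding 8VV8V8V8VV8V: 8→8VV, V→8V, V→8V, 8→8VV, V→8V, 8→8VV, V→8V, 8→8VV, V→8V, V→8V, 8→8VV, V→8V. Concatenated: 8VV 8V 8V 8VV 8V 8VV 8V 8VV 8V 8V 8VV 8V.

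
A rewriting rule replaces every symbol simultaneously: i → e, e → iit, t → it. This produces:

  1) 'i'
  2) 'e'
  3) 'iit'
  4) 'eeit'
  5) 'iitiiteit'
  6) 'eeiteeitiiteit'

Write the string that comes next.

Rewriting the 14 symbols of eeiteeitiiteit one by one yields iit iit e it iit iit e it e e it iit e it; concatenated:

iitiiteitiitiiteiteeitiiteit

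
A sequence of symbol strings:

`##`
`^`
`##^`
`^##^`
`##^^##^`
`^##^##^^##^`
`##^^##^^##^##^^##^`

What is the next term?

This is a Fibonacci-style word recurrence s(k) = s(k−2)·s(k−1): e.g. ##·^ = ##^.
Continuing: ^##^##^^##^ · ##^^##^^##^##^^##^ gives term 8.

^##^##^^##^##^^##^^##^##^^##^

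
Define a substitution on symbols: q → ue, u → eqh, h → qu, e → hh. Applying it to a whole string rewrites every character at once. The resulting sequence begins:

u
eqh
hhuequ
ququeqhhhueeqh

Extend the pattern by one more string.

φ(ququeqhhhueeqh) expands symbol-by-symbol to ue eqh ue eqh hh ue qu qu qu eqh hh hh ue qu; joining the 14 pieces gives the next term.

ueeqhueeqhhhuequququeqhhhhhuequ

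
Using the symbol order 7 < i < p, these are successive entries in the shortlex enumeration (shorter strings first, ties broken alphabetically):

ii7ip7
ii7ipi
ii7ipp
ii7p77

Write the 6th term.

ii7p7p

Continuing the enumeration 2 steps past ii7p77: ii7p77 → ii7p7i → (answer).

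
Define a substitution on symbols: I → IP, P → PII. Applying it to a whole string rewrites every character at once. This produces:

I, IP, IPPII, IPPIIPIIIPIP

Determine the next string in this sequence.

Rewriting each symbol of IPPIIPIIIPIP: I→IP, P→PII, P→PII, I→IP, I→IP, P→PII, I→IP, I→IP, I→IP, P→PII, I→IP, P→PII, which concatenates to IP PII PII IP IP PII IP IP IP PII IP PII.

IPPIIPIIIPIPPIIIPIPIPPIIIPPII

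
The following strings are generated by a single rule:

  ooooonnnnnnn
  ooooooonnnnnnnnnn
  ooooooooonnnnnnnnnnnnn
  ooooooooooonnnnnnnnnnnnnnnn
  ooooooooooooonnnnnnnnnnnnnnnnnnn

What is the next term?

Reading off run lengths: o runs 5, 7, 9, 11, 13; n runs 7, 10, 13, 16, 19 — each is linear in n, where the shown terms are n = 2, 3, 4, 5, 6.
Setting n = 7 gives 15, 22 characters in each block.

ooooooooooooooonnnnnnnnnnnnnnnnnnnnnn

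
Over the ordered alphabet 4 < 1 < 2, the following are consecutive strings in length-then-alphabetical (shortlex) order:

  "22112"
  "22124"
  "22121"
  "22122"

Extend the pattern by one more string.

Find the rightmost character of 22122 below 2, bump it to the next letter, and reset everything to its right to 4.

22244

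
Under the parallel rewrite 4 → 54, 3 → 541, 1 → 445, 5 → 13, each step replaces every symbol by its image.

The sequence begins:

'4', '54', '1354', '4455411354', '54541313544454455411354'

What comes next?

Applying the rule to each of the 23 symbols of 54541313544454455411354 gives the pieces 13 54 13 54 445 541 445 541 13 54 54 54 13 54 54 13 13 54 445 445 541 13 54, which concatenate to the answer.

13541354445541445541135454541354541313544454455411354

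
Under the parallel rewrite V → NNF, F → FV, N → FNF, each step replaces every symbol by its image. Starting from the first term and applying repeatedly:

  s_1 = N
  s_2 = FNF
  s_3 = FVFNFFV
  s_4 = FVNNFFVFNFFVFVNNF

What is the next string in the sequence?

FVNNFFNFFNFFVFVNNFFVFNFFVFVNNFFVNNFFNFFNFFV

Applying the rule to each of the 17 symbols of FVNNFFVFNFFVFVNNF gives the pieces FV NNF FNF FNF FV FV NNF FV FNF FV FV NNF FV NNF FNF FNF FV, which concatenate to the answer.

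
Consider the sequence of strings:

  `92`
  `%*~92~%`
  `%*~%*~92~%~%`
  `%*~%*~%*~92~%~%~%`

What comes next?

Every step adds %*~ to the front and ~% to the end of the previous string.
One more step from %*~%*~%*~92~%~%~% gives the answer.

%*~%*~%*~%*~92~%~%~%~%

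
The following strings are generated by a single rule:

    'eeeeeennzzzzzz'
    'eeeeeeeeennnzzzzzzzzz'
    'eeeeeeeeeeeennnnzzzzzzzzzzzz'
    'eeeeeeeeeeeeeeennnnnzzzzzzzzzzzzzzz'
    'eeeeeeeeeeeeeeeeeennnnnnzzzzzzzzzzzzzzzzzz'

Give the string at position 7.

Each string has the form e^{3n} n^{n} z^{3n}, where the shown terms are n = 2, 3, 4, 5, 6.
At n = 8 the blocks have lengths 24, 8, 24.

eeeeeeeeeeeeeeeeeeeeeeeennnnnnnnzzzzzzzzzzzzzzzzzzzzzzzz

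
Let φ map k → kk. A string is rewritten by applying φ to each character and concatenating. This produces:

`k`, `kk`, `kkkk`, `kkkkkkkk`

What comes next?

Expanding kkkkkkkk: k→kk, k→kk, k→kk, k→kk, k→kk, k→kk, k→kk, k→kk. Concatenated: kk kk kk kk kk kk kk kk.

kkkkkkkkkkkkkkkk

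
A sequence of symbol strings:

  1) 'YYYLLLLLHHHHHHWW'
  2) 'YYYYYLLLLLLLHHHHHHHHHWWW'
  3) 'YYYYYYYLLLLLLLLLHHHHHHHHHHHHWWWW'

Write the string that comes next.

YYYYYYYYYLLLLLLLLLLLHHHHHHHHHHHHHHHWWWWW

The n-th term is 2n-1 Y's then 2n+1 L's then 3n H's then n W's, where the shown terms are n = 2, 3, 4.
Setting n = 5 gives 9, 11, 15, 5 characters in each block.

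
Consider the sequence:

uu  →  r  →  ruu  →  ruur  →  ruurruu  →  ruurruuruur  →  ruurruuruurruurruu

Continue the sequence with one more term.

ruurruuruurruurruuruurruuruur

From term 3 onward, concatenate the last term with the second-to-last: r·uu = ruu, ruu·r = ruur, …
So term 8 is ruurruuruurruurruu·ruurruuruur.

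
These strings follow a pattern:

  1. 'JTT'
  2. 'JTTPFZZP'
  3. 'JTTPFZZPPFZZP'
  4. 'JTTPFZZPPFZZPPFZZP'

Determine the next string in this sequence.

Every step adds PFZZP to the end: s(k+1) = s(k)·PFZZP.
One more step from JTTPFZZPPFZZPPFZZP gives the answer.

JTTPFZZPPFZZPPFZZPPFZZP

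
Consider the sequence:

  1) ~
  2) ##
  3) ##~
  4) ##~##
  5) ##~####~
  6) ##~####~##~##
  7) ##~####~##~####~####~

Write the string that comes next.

##~####~##~####~####~##~####~##~##

This is a Fibonacci-style word recurrence s(k) = s(k−1)·s(k−2): e.g. ##·~ = ##~.
The next term joins ##~####~##~####~####~ and ##~####~##~##.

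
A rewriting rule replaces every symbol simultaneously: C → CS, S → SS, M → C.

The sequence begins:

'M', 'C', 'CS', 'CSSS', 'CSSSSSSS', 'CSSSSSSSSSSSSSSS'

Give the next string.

CSSSSSSSSSSSSSSSSSSSSSSSSSSSSSSS

φ(CSSSSSSSSSSSSSSS) expands symbol-by-symbol to CS SS SS SS SS SS SS SS SS SS SS SS SS SS SS SS; joining the 16 pieces gives the next term.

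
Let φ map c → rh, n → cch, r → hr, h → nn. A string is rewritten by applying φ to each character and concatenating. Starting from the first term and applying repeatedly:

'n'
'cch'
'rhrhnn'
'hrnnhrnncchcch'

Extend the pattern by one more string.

Rewriting the 14 symbols of hrnnhrnncchcch one by one yields nn hr cch cch nn hr cch cch rh rh nn rh rh nn; concatenated:

nnhrcchcchnnhrcchcchrhrhnnrhrhnn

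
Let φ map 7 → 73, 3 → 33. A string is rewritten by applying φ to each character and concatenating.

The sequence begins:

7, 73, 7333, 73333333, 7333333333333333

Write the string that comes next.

Rewriting the 16 symbols of 7333333333333333 one by one yields 73 33 33 33 33 33 33 33 33 33 33 33 33 33 33 33; concatenated:

73333333333333333333333333333333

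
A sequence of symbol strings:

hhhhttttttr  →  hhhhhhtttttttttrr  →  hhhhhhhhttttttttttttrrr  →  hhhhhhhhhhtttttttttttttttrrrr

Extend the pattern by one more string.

Each string has the form h^{2n+2} t^{3n+3} r^{n} (n = 1, 2, …).
For the next term, n = 5, so the run lengths are 12, 18, 5.

hhhhhhhhhhhhttttttttttttttttttrrrrr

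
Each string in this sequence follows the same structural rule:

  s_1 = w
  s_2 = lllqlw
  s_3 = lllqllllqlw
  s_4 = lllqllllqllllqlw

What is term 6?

lllqllllqllllqllllqllllqlw

Every step adds lllql at the front: s(k+1) = lllql·s(k).
From lllqllllqllllqlw, 2 further steps: lllqllllqllllqlw → lllqllllqllllqllllqlw → (answer).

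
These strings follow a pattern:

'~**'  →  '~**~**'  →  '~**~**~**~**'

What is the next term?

Each string is two copies of the previous one concatenated.
One more doubling of ~**~**~**~** gives the answer.

~**~**~**~**~**~**~**~**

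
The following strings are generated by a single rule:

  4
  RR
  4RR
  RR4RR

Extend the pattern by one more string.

4RRRR4RR

From term 3 onward, concatenate the second-to-last term with the last: 4·RR = 4RR, RR·4RR = RR4RR, …
So term 5 is 4RR·RR4RR.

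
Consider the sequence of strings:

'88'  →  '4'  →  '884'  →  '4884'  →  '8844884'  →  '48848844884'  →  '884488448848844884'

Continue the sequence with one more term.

48848844884884488448848844884

From term 3 onward, concatenate the second-to-last term with the last: 88·4 = 884, 4·884 = 4884, …
The next term joins 48848844884 and 884488448848844884.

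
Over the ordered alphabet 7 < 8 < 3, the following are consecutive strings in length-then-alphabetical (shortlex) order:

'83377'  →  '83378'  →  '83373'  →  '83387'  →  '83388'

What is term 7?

83337

Continuing the enumeration 2 steps past 83388: 83388 → 83383 → (answer).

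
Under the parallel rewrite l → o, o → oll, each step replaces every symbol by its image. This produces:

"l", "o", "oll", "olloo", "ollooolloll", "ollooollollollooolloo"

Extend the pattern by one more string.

Applying the rule to each of the 21 symbols of ollooollollollooolloo gives the pieces oll o o oll oll oll o o oll o o oll o o oll oll oll o o oll oll, which concatenate to the answer.

ollooollollollooollooollooollollollooolloll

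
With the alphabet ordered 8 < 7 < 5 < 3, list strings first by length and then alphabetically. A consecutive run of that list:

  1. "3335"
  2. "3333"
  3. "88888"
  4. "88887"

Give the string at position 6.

Continuing the enumeration 2 steps past 88887: 88887 → 88885 → (answer).

88883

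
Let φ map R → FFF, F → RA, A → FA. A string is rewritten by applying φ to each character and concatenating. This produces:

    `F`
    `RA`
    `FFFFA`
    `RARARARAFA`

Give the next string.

FFFFAFFFFAFFFFAFFFFARAFA

Apply φ to RARARARAFA symbol by symbol: R→FFF, A→FA, R→FFF, A→FA, R→FFF, A→FA, R→FFF, A→FA, F→RA, A→FA; joined: FFF FA FFF FA FFF FA FFF FA RA FA.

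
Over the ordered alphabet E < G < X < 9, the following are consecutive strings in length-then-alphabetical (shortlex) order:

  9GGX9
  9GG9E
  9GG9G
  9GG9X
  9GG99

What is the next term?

The successor of 9GG99 increments the rightmost position that isn't already 9 and resets every position after it to E.

9GXEE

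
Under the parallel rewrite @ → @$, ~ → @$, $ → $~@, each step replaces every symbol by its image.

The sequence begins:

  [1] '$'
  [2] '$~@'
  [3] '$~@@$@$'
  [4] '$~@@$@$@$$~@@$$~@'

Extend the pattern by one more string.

Applying the rule to each of the 17 symbols of $~@@$@$@$$~@@$$~@ gives the pieces $~@ @$ @$ @$ $~@ @$ $~@ @$ $~@ $~@ @$ @$ @$ $~@ $~@ @$ @$, which concatenate to the answer.

$~@@$@$@$$~@@$$~@@$$~@$~@@$@$@$$~@$~@@$@$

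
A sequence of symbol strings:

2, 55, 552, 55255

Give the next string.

Each term (from the third on) is the previous term followed by the one before it: term 3 = 55·2 = 552.
The next term joins 55255 and 552.

55255552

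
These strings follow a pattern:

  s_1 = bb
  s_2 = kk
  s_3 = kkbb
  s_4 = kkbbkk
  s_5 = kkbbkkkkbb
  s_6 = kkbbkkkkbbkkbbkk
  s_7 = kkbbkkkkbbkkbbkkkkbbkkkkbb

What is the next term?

Each term (from the third on) is the previous term followed by the one before it: term 3 = kk·bb = kkbb.
The next term joins kkbbkkkkbbkkbbkkkkbbkkkkbb and kkbbkkkkbbkkbbkk.

kkbbkkkkbbkkbbkkkkbbkkkkbbkkbbkkkkbbkkbbkk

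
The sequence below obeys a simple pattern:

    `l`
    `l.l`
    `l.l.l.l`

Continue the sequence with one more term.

Each string is two copies of the previous one joined by '.'.
Doubling l.l.l.l with '.' between the halves:

l.l.l.l.l.l.l.l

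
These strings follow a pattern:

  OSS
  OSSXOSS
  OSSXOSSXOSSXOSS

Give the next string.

OSSXOSSXOSSXOSSXOSSXOSSXOSSXOSS

Each string is two copies of the previous one joined by 'X'.
One more doubling of OSSXOSSXOSSXOSS gives the answer.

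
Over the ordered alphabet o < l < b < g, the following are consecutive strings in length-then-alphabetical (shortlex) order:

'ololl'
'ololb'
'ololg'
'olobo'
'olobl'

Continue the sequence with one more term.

The successor of olobl increments the rightmost position that isn't already g and resets every position after it to o.

olobb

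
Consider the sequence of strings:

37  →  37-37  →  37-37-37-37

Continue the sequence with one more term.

Each string is two copies of the previous one joined by '-'.
So the next term is two copies of 37-37-37-37 with '-' between the halves.

37-37-37-37-37-37-37-37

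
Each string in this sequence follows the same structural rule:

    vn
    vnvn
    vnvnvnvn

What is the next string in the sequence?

s(k+1) = s(k)·s(k) — each term doubles the last.
Doubling vnvnvnvn:

vnvnvnvnvnvnvnvn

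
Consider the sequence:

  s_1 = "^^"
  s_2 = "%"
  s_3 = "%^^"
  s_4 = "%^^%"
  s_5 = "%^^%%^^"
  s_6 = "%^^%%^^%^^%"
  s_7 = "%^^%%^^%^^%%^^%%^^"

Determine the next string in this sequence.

Each term (from the third on) is the previous term followed by the one before it: term 3 = %·^^ = %^^.
The next term joins %^^%%^^%^^%%^^%%^^ and %^^%%^^%^^%.

%^^%%^^%^^%%^^%%^^%^^%%^^%^^%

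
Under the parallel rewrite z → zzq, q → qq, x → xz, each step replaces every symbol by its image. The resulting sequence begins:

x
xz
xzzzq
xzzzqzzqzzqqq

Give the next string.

φ(xzzzqzzqzzqqq) expands symbol-by-symbol to xz zzq zzq zzq qq zzq zzq qq zzq zzq qq qq qq; joining the 13 pieces gives the next term.

xzzzqzzqzzqqqzzqzzqqqzzqzzqqqqqqq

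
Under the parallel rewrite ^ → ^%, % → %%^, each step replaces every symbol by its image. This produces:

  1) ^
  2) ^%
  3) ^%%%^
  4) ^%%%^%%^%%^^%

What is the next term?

^%%%^%%^%%^^%%%^%%^^%%%^%%^^%^%%%^

Replace each of the 13 characters of ^%%%^%%^%%^^% in place — ^% %%^ %%^ %%^ ^% %%^ %%^ ^% %%^ %%^ ^% ^% %%^ — and concatenate.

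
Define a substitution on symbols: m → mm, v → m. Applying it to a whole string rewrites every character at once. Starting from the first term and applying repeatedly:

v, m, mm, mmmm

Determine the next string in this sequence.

mmmmmmmm

Rewriting each symbol of mmmm: m→mm, m→mm, m→mm, m→mm, which concatenates to mm mm mm mm.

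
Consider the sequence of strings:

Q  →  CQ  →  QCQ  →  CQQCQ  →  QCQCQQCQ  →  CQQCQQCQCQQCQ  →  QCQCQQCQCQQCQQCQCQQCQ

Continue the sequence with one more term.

This is a Fibonacci-style word recurrence s(k) = s(k−2)·s(k−1): e.g. Q·CQ = QCQ.
The next term joins CQQCQQCQCQQCQ and QCQCQQCQCQQCQQCQCQQCQ.

CQQCQQCQCQQCQQCQCQQCQCQQCQQCQCQQCQ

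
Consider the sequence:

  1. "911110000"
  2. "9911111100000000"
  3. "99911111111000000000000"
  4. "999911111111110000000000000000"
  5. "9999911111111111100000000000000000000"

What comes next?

Each string has the form 9^{n} 1^{2n+2} 0^{4n} (n = 1, 2, …).
Setting n = 6 gives 6, 14, 24 characters in each block.

99999911111111111111000000000000000000000000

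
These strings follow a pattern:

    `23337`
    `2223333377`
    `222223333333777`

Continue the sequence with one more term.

22222223333333337777

Reading off run lengths: 2 runs 1, 3, 5; 3 runs 3, 5, 7; 7 runs 1, 2, 3 — each is linear in n (n = 1, 2, …).
For the next term, n = 4, so the run lengths are 7, 9, 4.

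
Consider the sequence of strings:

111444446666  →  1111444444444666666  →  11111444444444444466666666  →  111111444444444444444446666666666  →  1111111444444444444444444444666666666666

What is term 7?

Each string has the form 1^{n+2} 4^{4n+1} 6^{2n+2} (n = 1, 2, …).
For term 7, n = 7, so the run lengths are 9, 29, 16.

111111111444444444444444444444444444446666666666666666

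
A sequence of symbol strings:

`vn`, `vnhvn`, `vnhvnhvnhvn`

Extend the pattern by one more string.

vnhvnhvnhvnhvnhvnhvnhvn

Each string is two copies of the previous one joined by 'h'.
So the next term is two copies of vnhvnhvnhvn with 'h' between the halves.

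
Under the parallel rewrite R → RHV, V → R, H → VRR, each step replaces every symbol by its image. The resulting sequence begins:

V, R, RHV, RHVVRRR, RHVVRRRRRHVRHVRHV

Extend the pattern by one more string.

Applying the rule to each of the 17 symbols of RHVVRRRRRHVRHVRHV gives the pieces RHV VRR R R RHV RHV RHV RHV RHV VRR R RHV VRR R RHV VRR R, which concatenate to the answer.

RHVVRRRRRHVRHVRHVRHVRHVVRRRRHVVRRRRHVVRRR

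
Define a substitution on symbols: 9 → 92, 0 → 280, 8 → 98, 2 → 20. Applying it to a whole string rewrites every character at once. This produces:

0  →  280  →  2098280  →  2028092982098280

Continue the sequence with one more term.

Rewriting the 16 symbols of 2028092982098280 one by one yields 20 280 20 98 280 92 20 92 98 20 280 92 98 20 98 280; concatenated:

202802098280922092982028092982098280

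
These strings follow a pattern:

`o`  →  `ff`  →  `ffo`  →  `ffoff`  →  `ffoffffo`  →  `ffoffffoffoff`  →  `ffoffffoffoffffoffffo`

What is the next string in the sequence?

This is a Fibonacci-style word recurrence s(k) = s(k−1)·s(k−2): e.g. ff·o = ffo.
The next term joins ffoffffoffoffffoffffo and ffoffffoffoff.

ffoffffoffoffffoffffoffoffffoffoff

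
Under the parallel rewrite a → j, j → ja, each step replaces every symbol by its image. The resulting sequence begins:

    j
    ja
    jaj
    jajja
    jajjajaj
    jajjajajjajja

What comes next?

jajjajajjajjajajjajaj

φ(jajjajajjajja) expands symbol-by-symbol to ja j ja ja j ja j ja ja j ja ja j; joining the 13 pieces gives the next term.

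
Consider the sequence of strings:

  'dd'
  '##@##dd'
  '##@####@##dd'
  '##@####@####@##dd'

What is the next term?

Each term is the previous one with ##@## prepended.
So the next term is ##@##·##@####@####@##dd.

##@####@####@####@##dd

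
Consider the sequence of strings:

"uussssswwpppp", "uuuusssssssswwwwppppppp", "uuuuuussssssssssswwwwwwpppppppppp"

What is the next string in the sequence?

Reading off run lengths: u runs 2, 4, 6; s runs 5, 8, 11; w runs 2, 4, 6; p runs 4, 7, 10 — each is linear in n, where the shown terms are n = 2, 3, 4.
Setting n = 5 gives 8, 14, 8, 13 characters in each block.

uuuuuuuusssssssssssssswwwwwwwwppppppppppppp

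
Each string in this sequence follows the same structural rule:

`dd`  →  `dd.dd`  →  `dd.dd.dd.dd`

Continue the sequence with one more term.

s(k+1) = s(k)·.·s(k) — each term doubles the last with '.' between the halves.
One more doubling of dd.dd.dd.dd gives the answer.

dd.dd.dd.dd.dd.dd.dd.dd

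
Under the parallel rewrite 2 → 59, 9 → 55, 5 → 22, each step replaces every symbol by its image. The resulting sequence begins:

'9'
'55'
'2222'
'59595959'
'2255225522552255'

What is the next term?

Applying the rule to each of the 16 symbols of 2255225522552255 gives the pieces 59 59 22 22 59 59 22 22 59 59 22 22 59 59 22 22, which concatenate to the answer.

59592222595922225959222259592222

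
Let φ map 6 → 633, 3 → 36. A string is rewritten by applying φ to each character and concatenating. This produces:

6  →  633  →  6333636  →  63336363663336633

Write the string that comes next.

Applying the rule to each of the 17 symbols of 63336363663336633 gives the pieces 633 36 36 36 633 36 633 36 633 633 36 36 36 633 633 36 36, which concatenate to the answer.

63336363663336633366336333636366336333636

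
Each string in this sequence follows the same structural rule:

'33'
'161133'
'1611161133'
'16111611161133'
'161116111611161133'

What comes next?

Each term is the previous one with 1611 prepended.
Applying this once more to 161116111611161133:

1611161116111611161133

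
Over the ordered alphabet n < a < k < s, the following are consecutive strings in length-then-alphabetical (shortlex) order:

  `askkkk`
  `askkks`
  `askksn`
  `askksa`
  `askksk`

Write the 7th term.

Advancing 2 positions from askksk through askksk → askkss reaches term 7.

asksnn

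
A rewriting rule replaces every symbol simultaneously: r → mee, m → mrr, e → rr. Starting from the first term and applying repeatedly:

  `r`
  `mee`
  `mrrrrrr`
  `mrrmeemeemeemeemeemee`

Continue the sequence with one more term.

mrrmeemeemrrrrrrmrrrrrrmrrrrrrmrrrrrrmrrrrrrmrrrrrr

φ(mrrmeemeemeemeemeemee) expands symbol-by-symbol to mrr mee mee mrr rr rr mrr rr rr mrr rr rr mrr rr rr mrr rr rr mrr rr rr; joining the 21 pieces gives the next term.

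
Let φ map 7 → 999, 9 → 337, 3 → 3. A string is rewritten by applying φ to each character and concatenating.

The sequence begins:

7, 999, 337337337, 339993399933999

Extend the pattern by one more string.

Rewriting the 15 symbols of 339993399933999 one by one yields 3 3 337 337 337 3 3 337 337 337 3 3 337 337 337; concatenated:

333373373373333733733733337337337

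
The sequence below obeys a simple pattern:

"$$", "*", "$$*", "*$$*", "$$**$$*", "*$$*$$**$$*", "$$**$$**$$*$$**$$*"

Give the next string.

*$$*$$**$$*$$**$$**$$*$$**$$*

This is a Fibonacci-style word recurrence s(k) = s(k−2)·s(k−1): e.g. $$·* = $$*.
Continuing: *$$*$$**$$* · $$**$$**$$*$$**$$* gives term 8.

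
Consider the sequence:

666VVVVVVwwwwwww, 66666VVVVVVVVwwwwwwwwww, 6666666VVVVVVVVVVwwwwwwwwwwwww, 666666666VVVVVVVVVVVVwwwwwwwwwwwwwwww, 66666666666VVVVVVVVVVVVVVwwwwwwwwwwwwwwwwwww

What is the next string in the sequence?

Reading off run lengths: 6 runs 3, 5, 7, 9, 11; V runs 6, 8, 10, 12, 14; w runs 7, 10, 13, 16, 19 — each is linear in n, where the shown terms are n = 2, 3, 4, 5, 6.
At n = 7 the blocks have lengths 13, 16, 22.

6666666666666VVVVVVVVVVVVVVVVwwwwwwwwwwwwwwwwwwwwww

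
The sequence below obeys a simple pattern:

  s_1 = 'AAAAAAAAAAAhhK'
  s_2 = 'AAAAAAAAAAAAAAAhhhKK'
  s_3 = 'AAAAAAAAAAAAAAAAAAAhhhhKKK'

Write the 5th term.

Reading off run lengths: A runs 11, 15, 19; h runs 2, 3, 4; K runs 1, 2, 3 — each is linear in n, where the shown terms are n = 2, 3, 4.
Setting n = 6 gives 27, 6, 5 characters in each block.

AAAAAAAAAAAAAAAAAAAAAAAAAAAhhhhhhKKKKK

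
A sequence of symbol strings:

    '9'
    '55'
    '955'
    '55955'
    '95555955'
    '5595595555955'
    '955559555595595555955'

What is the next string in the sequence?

5595595555955955559555595595555955

From term 3 onward, concatenate the second-to-last term with the last: 9·55 = 955, 55·955 = 55955, …
The next term joins 5595595555955 and 955559555595595555955.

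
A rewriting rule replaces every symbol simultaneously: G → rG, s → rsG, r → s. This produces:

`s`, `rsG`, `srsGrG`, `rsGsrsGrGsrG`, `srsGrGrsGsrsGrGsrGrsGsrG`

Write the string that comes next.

rsGsrsGrGsrGsrsGrGrsGsrsGrGsrGrsGsrGsrsGrGrsGsrG

Replace each of the 24 characters of srsGrGrsGsrsGrGsrGrsGsrG in place — rsG s rsG rG s rG s rsG rG rsG s rsG rG s rG rsG s rG s rsG rG rsG s rG — and concatenate.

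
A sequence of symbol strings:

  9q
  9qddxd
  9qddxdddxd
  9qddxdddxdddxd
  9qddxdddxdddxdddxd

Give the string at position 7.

9qddxdddxdddxdddxdddxdddxd

Each term is the previous one with ddxd appended.
From 9qddxdddxdddxdddxd, 2 further steps: 9qddxdddxdddxdddxd → 9qddxdddxdddxdddxdddxd → (answer).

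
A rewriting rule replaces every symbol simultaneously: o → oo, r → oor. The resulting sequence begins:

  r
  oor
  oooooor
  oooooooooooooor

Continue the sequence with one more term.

oooooooooooooooooooooooooooooor

φ(oooooooooooooor) expands symbol-by-symbol to oo oo oo oo oo oo oo oo oo oo oo oo oo oo oor; joining the 15 pieces gives the next term.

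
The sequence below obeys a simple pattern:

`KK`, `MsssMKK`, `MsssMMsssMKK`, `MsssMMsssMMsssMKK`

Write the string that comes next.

MsssMMsssMMsssMMsssMKK

The strings grow by a fixed prefix MsssM each time.
So the next term is MsssM·MsssMMsssMMsssMKK.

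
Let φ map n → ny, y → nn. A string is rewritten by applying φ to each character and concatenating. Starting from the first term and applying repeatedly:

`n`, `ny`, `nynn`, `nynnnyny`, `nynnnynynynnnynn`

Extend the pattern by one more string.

Rewriting the 16 symbols of nynnnynynynnnynn one by one yields ny nn ny ny ny nn ny nn ny nn ny ny ny nn ny ny; concatenated:

nynnnynynynnnynnnynnnynynynnnyny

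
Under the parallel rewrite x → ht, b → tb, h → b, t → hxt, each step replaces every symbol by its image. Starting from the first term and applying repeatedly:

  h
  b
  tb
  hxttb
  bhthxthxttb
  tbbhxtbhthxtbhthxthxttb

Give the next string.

hxttbtbbhthxttbbhxtbhthxttbbhxtbhthxtbhthxthxttb

Applying the rule to each of the 23 symbols of tbbhxtbhthxtbhthxthxttb gives the pieces hxt tb tb b ht hxt tb b hxt b ht hxt tb b hxt b ht hxt b ht hxt hxt tb, which concatenate to the answer.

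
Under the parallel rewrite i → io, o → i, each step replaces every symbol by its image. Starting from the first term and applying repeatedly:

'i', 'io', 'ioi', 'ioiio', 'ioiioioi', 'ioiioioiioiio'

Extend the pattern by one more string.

Rewriting the 13 symbols of ioiioioiioiio one by one yields io i io io i io i io io i io io i; concatenated:

ioiioioiioiioioiioioi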